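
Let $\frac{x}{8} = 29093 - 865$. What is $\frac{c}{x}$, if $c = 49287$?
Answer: $\frac{49287}{225824} \approx 0.21825$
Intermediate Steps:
$x = 225824$ ($x = 8 \left(29093 - 865\right) = 8 \cdot 28228 = 225824$)
$\frac{c}{x} = \frac{49287}{225824}$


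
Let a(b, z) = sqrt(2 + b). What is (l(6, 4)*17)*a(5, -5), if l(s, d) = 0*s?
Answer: 0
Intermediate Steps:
l(s, d) = 0
(l(6, 4)*17)*a(5, -5) = (0*17)*sqrt(2 + 5) = 0*sqrt(7) = 0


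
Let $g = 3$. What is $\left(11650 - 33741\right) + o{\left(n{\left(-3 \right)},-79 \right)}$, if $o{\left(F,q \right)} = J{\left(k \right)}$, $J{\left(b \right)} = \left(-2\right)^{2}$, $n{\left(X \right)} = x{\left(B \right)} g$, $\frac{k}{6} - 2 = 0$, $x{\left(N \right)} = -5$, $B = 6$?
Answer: $-22087$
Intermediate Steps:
$k = 12$ ($k = 12 + 6 \cdot 0 = 12 + 0 = 12$)
$n{\left(X \right)} = -15$ ($n{\left(X \right)} = \left(-5\right) 3 = -15$)
$J{\left(b \right)} = 4$
$o{\left(F,q \right)} = 4$
$\left(11650 - 33741\right) + o{\left(n{\left(-3 \right)},-79 \right)} = \left(11650 - 33741\right) + 4 = -22091 + 4 = -22087$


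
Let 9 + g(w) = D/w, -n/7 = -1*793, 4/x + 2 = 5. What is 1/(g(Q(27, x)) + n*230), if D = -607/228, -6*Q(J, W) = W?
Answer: 152/194063413 ≈ 7.8325e-7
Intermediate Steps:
x = 4/3 (x = 4/(-2 + 5) = 4/3 ≈ 1.3333)
Q(J, W) = -W/6
D = -607/228 (D = -607*1/228 = -607/228 ≈ -2.6623)
n = 5551 (n = -(-7)*793 = -7*(-793) = 5551)
g(w) = -9 - 607/(228*w)
1/(g(Q(27, x)) + n*230) = 1/((-9 - 607/(228*((-⅙*4/3)))) + 5551*230) = 1/((-9 - 607/(228*(-2/9))) + 1276730) = 1/((-9 - 607/228*(-9/2)) + 1276730) = 1/((-9 + 1821/152) + 1276730) = 1/(453/152 + 1276730) = 1/(194063413/152) = 152/194063413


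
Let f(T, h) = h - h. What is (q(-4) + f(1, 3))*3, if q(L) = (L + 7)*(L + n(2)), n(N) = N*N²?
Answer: 36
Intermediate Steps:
f(T, h) = 0
n(N) = N³
q(L) = (7 + L)*(8 + L) (q(L) = (L + 7)*(L + 2³) = (7 + L)*(L + 8) = (7 + L)*(8 + L))
(q(-4) + f(1, 3))*3 = ((56 + (-4)² + 15*(-4)) + 0)*3 = ((56 + 16 - 60) + 0)*3 = (12 + 0)*3 = 12*3 = 36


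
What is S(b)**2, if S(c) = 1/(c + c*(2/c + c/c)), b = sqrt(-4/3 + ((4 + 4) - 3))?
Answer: 21/128 - 3*sqrt(33)/128 ≈ 0.029424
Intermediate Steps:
b = sqrt(33)/3 (b = sqrt(-4*1/3 + (8 - 3)) = sqrt(-4/3 + 5) = sqrt(11/3) = sqrt(33)/3 ≈ 1.9149)
S(c) = 1/(c + c*(1 + 2/c)) (S(c) = 1/(c + c*(2/c + 1)) = 1/(c + c*(1 + 2/c)))
S(b)**2 = (1/(2*(1 + sqrt(33)/3)))**2 = 1/(4*(1 + sqrt(33)/3)**2)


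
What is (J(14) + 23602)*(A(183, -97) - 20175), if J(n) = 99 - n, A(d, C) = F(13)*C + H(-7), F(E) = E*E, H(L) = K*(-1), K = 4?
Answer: -866280964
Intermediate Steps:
H(L) = -4 (H(L) = 4*(-1) = -4)
F(E) = E**2
A(d, C) = -4 + 169*C (A(d, C) = 13**2*C - 4 = 169*C - 4 = -4 + 169*C)
(J(14) + 23602)*(A(183, -97) - 20175) = ((99 - 1*14) + 23602)*((-4 + 169*(-97)) - 20175) = ((99 - 14) + 23602)*((-4 - 16393) - 20175) = (85 + 23602)*(-16397 - 20175) = 23687*(-36572) = -866280964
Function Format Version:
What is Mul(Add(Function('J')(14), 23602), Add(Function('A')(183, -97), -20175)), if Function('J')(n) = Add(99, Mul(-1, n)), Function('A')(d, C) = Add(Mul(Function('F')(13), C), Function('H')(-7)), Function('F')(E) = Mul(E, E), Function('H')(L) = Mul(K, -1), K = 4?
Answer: -866280964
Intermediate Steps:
Function('H')(L) = -4 (Function('H')(L) = Mul(4, -1) = -4)
Function('F')(E) = Pow(E, 2)
Function('A')(d, C) = Add(-4, Mul(169, C)) (Function('A')(d, C) = Add(Mul(Pow(13, 2), C), -4) = Add(Mul(169, C), -4) = Add(-4, Mul(169, C)))
Mul(Add(Function('J')(14), 23602), Add(Function('A')(183, -97), -20175)) = Mul(Add(Add(99, Mul(-1, 14)), 23602), Add(Add(-4, Mul(169, -97)), -20175)) = Mul(Add(Add(99, -14), 23602), Add(Add(-4, -16393), -20175)) = Mul(Add(85, 23602), Add(-16397, -20175)) = Mul(23687, -36572) = -866280964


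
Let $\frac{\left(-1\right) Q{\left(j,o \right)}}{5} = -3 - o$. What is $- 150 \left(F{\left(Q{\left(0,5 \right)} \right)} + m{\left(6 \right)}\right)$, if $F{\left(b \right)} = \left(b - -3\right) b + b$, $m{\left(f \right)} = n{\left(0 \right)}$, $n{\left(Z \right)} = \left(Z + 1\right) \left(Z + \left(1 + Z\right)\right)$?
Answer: $-264150$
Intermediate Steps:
$Q{\left(j,o \right)} = 15 + 5 o$ ($Q{\left(j,o \right)} = - 5 \left(-3 - o\right) = 15 + 5 o$)
$n{\left(Z \right)} = \left(1 + Z\right) \left(1 + 2 Z\right)$
$m{\left(f \right)} = 1$ ($m{\left(f \right)} = 1 + 2 \cdot 0^{2} + 3 \cdot 0 = 1 + 2 \cdot 0 + 0 = 1 + 0 + 0 = 1$)
$F{\left(b \right)} = b + b \left(3 + b\right)$ ($F{\left(b \right)} = \left(b + 3\right) b + b = \left(3 + b\right) b + b = b \left(3 + b\right) + b = b + b \left(3 + b\right)$)
$- 150 \left(F{\left(Q{\left(0,5 \right)} \right)} + m{\left(6 \right)}\right) = - 150 \left(\left(15 + 5 \cdot 5\right) \left(4 + \left(15 + 5 \cdot 5\right)\right) + 1\right) = - 150 \left(\left(15 + 25\right) \left(4 + \left(15 + 25\right)\right) + 1\right) = - 150 \left(40 \left(4 + 40\right) + 1\right) = - 150 \left(40 \cdot 44 + 1\right) = - 150 \left(1760 + 1\right) = \left(-150\right) 1761 = -264150$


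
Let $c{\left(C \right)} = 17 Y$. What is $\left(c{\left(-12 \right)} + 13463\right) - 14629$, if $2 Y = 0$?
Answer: $-1166$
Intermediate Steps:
$Y = 0$ ($Y = \frac{1}{2} \cdot 0 = 0$)
$c{\left(C \right)} = 0$ ($c{\left(C \right)} = 17 \cdot 0 = 0$)
$\left(c{\left(-12 \right)} + 13463\right) - 14629 = \left(0 + 13463\right) - 14629 = 13463 - 14629 = -1166$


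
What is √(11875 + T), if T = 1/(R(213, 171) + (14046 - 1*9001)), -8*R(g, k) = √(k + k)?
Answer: √(479275008 - 35625*√38)/√(40360 - 3*√38) ≈ 108.97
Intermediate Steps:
R(g, k) = -√2*√k/8 (R(g, k) = -√(k + k)/8 = -√2*√k/8)
T = 1/(5045 - 3*√38/8) (T = 1/(-√2*√171/8 + (14046 - 1*9001)) = 1/(-√2*3*√19/8 + (14046 - 9001)) = 1/(-3*√38/8 + 5045) = 1/(5045 - 3*√38/8) ≈ 0.00019831)
√(11875 + T) = √(11875 + (161440/814464629 + 12*√38/814464629)) = √(9671767630815/814464629 + 12*√38/814464629)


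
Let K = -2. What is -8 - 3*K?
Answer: -2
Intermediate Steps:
-8 - 3*K = -8 - 3*(-2) = -8 + 6 = -2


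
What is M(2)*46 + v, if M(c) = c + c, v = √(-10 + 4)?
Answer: 184 + I*√6 ≈ 184.0 + 2.4495*I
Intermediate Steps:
v = I*√6 (v = √(-6) = I*√6 ≈ 2.4495*I)
M(c) = 2*c
M(2)*46 + v = (2*2)*46 + I*√6 = 4*46 + I*√6 = 184 + I*√6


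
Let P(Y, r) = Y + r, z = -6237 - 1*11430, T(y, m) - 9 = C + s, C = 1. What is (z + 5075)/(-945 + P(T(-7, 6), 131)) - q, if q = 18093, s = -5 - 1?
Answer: -7321369/405 ≈ -18077.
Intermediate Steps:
s = -6
T(y, m) = 4 (T(y, m) = 9 + (1 - 6) = 9 - 5 = 4)
z = -17667 (z = -6237 - 11430 = -17667)
(z + 5075)/(-945 + P(T(-7, 6), 131)) - q = (-17667 + 5075)/(-945 + (4 + 131)) - 1*18093 = -12592/(-945 + 135) - 18093 = -12592/(-810) - 18093 = -12592*(-1/810) - 18093 = 6296/405 - 18093 = -7321369/405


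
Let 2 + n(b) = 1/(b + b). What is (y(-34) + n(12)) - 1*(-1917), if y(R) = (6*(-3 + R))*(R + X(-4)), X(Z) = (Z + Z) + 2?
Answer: 259081/24 ≈ 10795.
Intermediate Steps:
X(Z) = 2 + 2*Z (X(Z) = 2*Z + 2 = 2 + 2*Z)
n(b) = -2 + 1/(2*b) (n(b) = -2 + 1/(b + b) = -2 + 1/(2*b))
y(R) = (-18 + 6*R)*(-6 + R) (y(R) = (6*(-3 + R))*(R + (2 + 2*(-4))) = (-18 + 6*R)*(R + (2 - 8)) = (-18 + 6*R)*(R - 6) = (-18 + 6*R)*(-6 + R))
(y(-34) + n(12)) - 1*(-1917) = ((108 - 54*(-34) + 6*(-34)²) + (-2 + (½)/12)) - 1*(-1917) = ((108 + 1836 + 6*1156) + (-2 + (½)*(1/12))) + 1917 = ((108 + 1836 + 6936) + (-2 + 1/24)) + 1917 = (8880 - 47/24) + 1917 = 213073/24 + 1917 = 259081/24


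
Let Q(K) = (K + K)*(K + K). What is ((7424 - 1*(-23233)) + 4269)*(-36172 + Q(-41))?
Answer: -1028500848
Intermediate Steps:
Q(K) = 4*K² (Q(K) = (2*K)*(2*K) = 4*K²)
((7424 - 1*(-23233)) + 4269)*(-36172 + Q(-41)) = ((7424 - 1*(-23233)) + 4269)*(-36172 + 4*(-41)²) = ((7424 + 23233) + 4269)*(-36172 + 4*1681) = (30657 + 4269)*(-36172 + 6724) = 34926*(-29448) = -1028500848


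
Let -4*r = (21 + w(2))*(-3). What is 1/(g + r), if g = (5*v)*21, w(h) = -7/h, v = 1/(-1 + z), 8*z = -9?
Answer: -136/4935 ≈ -0.027558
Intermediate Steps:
z = -9/8 (z = (⅛)*(-9) = -9/8 ≈ -1.1250)
v = -8/17 (v = 1/(-1 - 9/8) = 1/(-17/8) = -8/17 ≈ -0.47059)
g = -840/17 (g = (5*(-8/17))*21 = -40/17*21 = -840/17 ≈ -49.412)
r = 105/8 (r = -(21 - 7/2)*(-3)/4 = -35*(-3)/8 = -¼*(-105/2) = 105/8 ≈ 13.125)
1/(g + r) = 1/(-840/17 + 105/8) = 1/(-4935/136) = -136/4935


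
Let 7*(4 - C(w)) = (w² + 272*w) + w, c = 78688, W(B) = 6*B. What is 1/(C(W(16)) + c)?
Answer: 7/515420 ≈ 1.3581e-5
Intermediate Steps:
C(w) = 4 - 39*w - w²/7 (C(w) = 4 - ((w² + 272*w) + w)/7 = 4 - (w² + 273*w)/7 = 4 + (-39*w - w²/7) = 4 - 39*w - w²/7)
1/(C(W(16)) + c) = 1/((4 - 234*16 - (6*16)²/7) + 78688) = 1/((4 - 39*96 - ⅐*96²) + 78688) = 1/((4 - 3744 - ⅐*9216) + 78688) = 1/((4 - 3744 - 9216/7) + 78688) = 1/(-35396/7 + 78688) = 1/(515420/7) = 7/515420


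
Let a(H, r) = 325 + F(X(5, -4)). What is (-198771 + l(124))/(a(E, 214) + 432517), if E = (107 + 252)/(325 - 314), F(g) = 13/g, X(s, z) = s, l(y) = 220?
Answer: -992755/2164223 ≈ -0.45871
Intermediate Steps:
E = 359/11 ≈ 32.636
a(H, r) = 1638/5 (a(H, r) = 325 + 13/5 = 1638/5)
(-198771 + l(124))/(a(E, 214) + 432517) = (-198771 + 220)/(1638/5 + 432517) = -198551/2164223/5 = -198551*5/2164223 = -992755/2164223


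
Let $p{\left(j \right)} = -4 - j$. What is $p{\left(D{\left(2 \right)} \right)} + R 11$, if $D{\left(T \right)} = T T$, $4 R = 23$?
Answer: $\frac{221}{4} \approx 55.25$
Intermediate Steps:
$R = \frac{23}{4}$ ($R = \frac{1}{4} \cdot 23 = \frac{23}{4} \approx 5.75$)
$D{\left(T \right)} = T^{2}$
$p{\left(D{\left(2 \right)} \right)} + R 11 = \left(-4 - 2^{2}\right) + \frac{23}{4} \cdot 11 = \left(-4 - 4\right) + \frac{253}{4} = -8 + \frac{253}{4} = \frac{221}{4}$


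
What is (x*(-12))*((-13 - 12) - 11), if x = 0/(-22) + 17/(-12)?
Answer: -612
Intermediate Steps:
x = -17/12 (x = 0*(-1/22) + 17*(-1/12) = 0 - 17/12 = -17/12 ≈ -1.4167)
(x*(-12))*((-13 - 12) - 11) = (-17/12*(-12))*((-13 - 12) - 11) = 17*(-25 - 11) = 17*(-36) = -612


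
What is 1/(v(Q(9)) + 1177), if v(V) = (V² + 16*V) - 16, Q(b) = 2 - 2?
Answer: 1/1161 ≈ 0.00086133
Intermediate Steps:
Q(b) = 0
v(V) = -16 + V² + 16*V
1/(v(Q(9)) + 1177) = 1/((-16 + 0² + 16*0) + 1177) = 1/((-16 + 0 + 0) + 1177) = 1/(-16 + 1177) = 1/1161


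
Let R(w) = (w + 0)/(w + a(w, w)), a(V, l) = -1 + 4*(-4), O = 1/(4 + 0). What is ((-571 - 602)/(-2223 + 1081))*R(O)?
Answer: -1173/76514 ≈ -0.015331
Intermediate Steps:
O = 1/4 ≈ 0.25000
a(V, l) = -17 (a(V, l) = -1 - 16 = -17)
R(w) = w/(-17 + w) (R(w) = (w + 0)/(w - 17) = w/(-17 + w))
((-571 - 602)/(-2223 + 1081))*R(O) = ((-571 - 602)/(-2223 + 1081))*(1/(4*(-17 + 1/4))) = (-1173/(-1142))*(1/(4*(-67/4))) = (-1173*(-1/1142))*((1/4)*(-4/67)) = (1173/1142)*(-1/67) = -1173/76514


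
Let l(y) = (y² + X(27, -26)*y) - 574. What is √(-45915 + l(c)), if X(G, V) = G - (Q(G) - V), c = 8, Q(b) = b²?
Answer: I*√52249 ≈ 228.58*I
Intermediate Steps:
X(G, V) = G + V - G² (X(G, V) = G - (G² - V) = G + (V - G²) = G + V - G²)
l(y) = -574 + y² - 728*y (l(y) = (y² + (27 - 26 - 1*27²)*y) - 574 = (y² + (27 - 26 - 1*729)*y) - 574 = (y² + (27 - 26 - 729)*y) - 574 = (y² - 728*y) - 574 = -574 + y² - 728*y)
√(-45915 + l(c)) = √(-45915 + (-574 + 8² - 728*8)) = √(-45915 + (-574 + 64 - 5824)) = √(-45915 - 6334) = √(-52249) = I*√52249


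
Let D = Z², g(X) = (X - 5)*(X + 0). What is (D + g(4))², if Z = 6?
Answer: 1024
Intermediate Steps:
g(X) = X*(-5 + X) (g(X) = (-5 + X)*X = X*(-5 + X))
D = 36 (D = 6² = 36)
(D + g(4))² = (36 + 4*(-5 + 4))² = (36 + 4*(-1))² = (36 - 4)² = 32² = 1024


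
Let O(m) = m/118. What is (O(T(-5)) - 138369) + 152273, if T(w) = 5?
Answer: 1640677/118 ≈ 13904.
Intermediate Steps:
O(m) = m/118 (O(m) = m*(1/118) = m/118)
(O(T(-5)) - 138369) + 152273 = ((1/118)*5 - 138369) + 152273 = (5/118 - 138369) + 152273 = -16327537/118 + 152273 = 1640677/118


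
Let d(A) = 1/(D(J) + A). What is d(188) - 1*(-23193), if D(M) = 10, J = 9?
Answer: 4592215/198 ≈ 23193.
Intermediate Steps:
d(A) = 1/(10 + A)
d(188) - 1*(-23193) = 1/(10 + 188) - 1*(-23193) = 1/198 + 23193 = 4592215/198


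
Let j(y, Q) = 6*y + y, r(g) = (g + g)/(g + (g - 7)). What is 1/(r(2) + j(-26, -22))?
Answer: -3/550 ≈ -0.0054545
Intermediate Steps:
r(g) = 2*g/(-7 + 2*g) (r(g) = (2*g)/(g + (-7 + g)) = (2*g)/(-7 + 2*g) = 2*g/(-7 + 2*g))
j(y, Q) = 7*y
1/(r(2) + j(-26, -22)) = 1/(2*2/(-7 + 2*2) + 7*(-26)) = 1/(2*2/(-7 + 4) - 182) = 1/(2*2/(-3) - 182) = 1/(2*2*(-⅓) - 182) = 1/(-4/3 - 182) = 1/(-550/3) = -3/550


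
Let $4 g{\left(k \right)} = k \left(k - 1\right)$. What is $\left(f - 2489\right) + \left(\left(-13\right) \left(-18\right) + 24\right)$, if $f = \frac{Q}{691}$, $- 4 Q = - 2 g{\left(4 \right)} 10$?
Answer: $- \frac{1541606}{691} \approx -2231.0$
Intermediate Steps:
$g{\left(k \right)} = \frac{k \left(-1 + k\right)}{4}$ ($g{\left(k \right)} = \frac{k \left(k - 1\right)}{4} = \frac{k \left(-1 + k\right)}{4}$)
$Q = 15$ ($Q = - \frac{- 2 \cdot \frac{1}{4} \cdot 4 \left(-1 + 4\right) 10}{4} = - \frac{- 2 \cdot \frac{1}{4} \cdot 4 \cdot 3 \cdot 10}{4} = - \frac{\left(-2\right) 3 \cdot 10}{4} = - \frac{\left(-6\right) 10}{4} = \left(- \frac{1}{4}\right) \left(-60\right) = 15$)
$f = \frac{15}{691} \approx 0.021708$
$\left(f - 2489\right) + \left(\left(-13\right) \left(-18\right) + 24\right) = \left(\frac{15}{691} - 2489\right) + \left(\left(-13\right) \left(-18\right) + 24\right) = - \frac{1719884}{691} + \left(234 + 24\right) = - \frac{1719884}{691} + 258 = - \frac{1541606}{691}$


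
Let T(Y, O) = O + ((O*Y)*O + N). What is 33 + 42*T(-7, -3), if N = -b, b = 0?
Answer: -2739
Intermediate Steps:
N = 0 (N = -1*0 = 0)
T(Y, O) = O + Y*O**2 (T(Y, O) = O + ((O*Y)*O + 0) = O + (Y*O**2 + 0) = O + Y*O**2)
33 + 42*T(-7, -3) = 33 + 42*(-3*(1 - 3*(-7))) = 33 + 42*(-3*(1 + 21)) = 33 + 42*(-3*22) = 33 + 42*(-66) = 33 - 2772 = -2739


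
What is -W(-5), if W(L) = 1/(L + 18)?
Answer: -1/13 ≈ -0.076923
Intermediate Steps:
W(L) = 1/(18 + L)
-W(-5) = -1/(18 - 5) = -1/13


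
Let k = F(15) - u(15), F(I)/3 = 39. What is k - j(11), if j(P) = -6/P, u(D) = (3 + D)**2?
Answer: -2271/11 ≈ -206.45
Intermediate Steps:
F(I) = 117 (F(I) = 3*39 = 117)
k = -207 (k = 117 - (3 + 15)**2 = 117 - 1*18**2 = 117 - 1*324 = 117 - 324 = -207)
k - j(11) = -207 - (-6)/11 = -207 - 1*(-6/11) = -207 + 6/11 = -2271/11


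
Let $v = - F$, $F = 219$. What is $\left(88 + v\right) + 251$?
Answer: $120$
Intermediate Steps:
$v = -219$ ($v = \left(-1\right) 219 = -219$)
$\left(88 + v\right) + 251 = \left(88 - 219\right) + 251 = -131 + 251 = 120$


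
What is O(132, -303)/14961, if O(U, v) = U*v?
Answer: -13332/4987 ≈ -2.6734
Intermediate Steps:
O(132, -303)/14961 = (132*(-303))/14961 = -39996*1/14961 = -13332/4987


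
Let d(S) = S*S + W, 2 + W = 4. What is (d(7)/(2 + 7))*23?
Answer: 391/3 ≈ 130.33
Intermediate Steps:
W = 2 (W = -2 + 4 = 2)
d(S) = 2 + S² (d(S) = S*S + 2 = S² + 2 = 2 + S²)
(d(7)/(2 + 7))*23 = ((2 + 7²)/(2 + 7))*23 = ((2 + 49)/9)*23 = (51*(⅑))*23 = (17/3)*23 = 391/3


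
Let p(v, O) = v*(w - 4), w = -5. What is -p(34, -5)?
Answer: 306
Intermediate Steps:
p(v, O) = -9*v (p(v, O) = v*(-5 - 4) = v*(-9) = -9*v)
-p(34, -5) = -(-9)*34 = -1*(-306) = 306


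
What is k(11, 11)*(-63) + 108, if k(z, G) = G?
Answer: -585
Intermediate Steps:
k(11, 11)*(-63) + 108 = 11*(-63) + 108 = -693 + 108 = -585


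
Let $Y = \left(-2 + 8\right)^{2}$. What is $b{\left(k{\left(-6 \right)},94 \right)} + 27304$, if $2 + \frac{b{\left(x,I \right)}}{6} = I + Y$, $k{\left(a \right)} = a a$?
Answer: $28072$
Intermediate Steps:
$Y = 36$ ($Y = 6^{2} = 36$)
$k{\left(a \right)} = a^{2}$
$b{\left(x,I \right)} = 204 + 6 I$ ($b{\left(x,I \right)} = -12 + 6 \left(I + 36\right) = -12 + 6 \left(36 + I\right) = -12 + \left(216 + 6 I\right) = 204 + 6 I$)
$b{\left(k{\left(-6 \right)},94 \right)} + 27304 = \left(204 + 6 \cdot 94\right) + 27304 = \left(204 + 564\right) + 27304 = 768 + 27304 = 28072$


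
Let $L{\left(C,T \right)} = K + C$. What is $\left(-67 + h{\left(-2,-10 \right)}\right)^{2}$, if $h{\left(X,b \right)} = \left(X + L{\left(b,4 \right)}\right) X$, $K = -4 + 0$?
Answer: $1225$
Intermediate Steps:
$K = -4$
$L{\left(C,T \right)} = -4 + C$
$h{\left(X,b \right)} = X \left(-4 + X + b\right)$ ($h{\left(X,b \right)} = \left(X + \left(-4 + b\right)\right) X = \left(-4 + X + b\right) X = X \left(-4 + X + b\right)$)
$\left(-67 + h{\left(-2,-10 \right)}\right)^{2} = \left(-67 - 2 \left(-4 - 2 - 10\right)\right)^{2} = \left(-67 - -32\right)^{2} = \left(-67 + 32\right)^{2} = \left(-35\right)^{2} = 1225$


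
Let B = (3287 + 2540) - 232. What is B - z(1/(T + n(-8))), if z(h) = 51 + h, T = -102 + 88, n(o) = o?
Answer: 121969/22 ≈ 5544.0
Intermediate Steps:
T = -14
B = 5595 (B = 5827 - 232 = 5595)
B - z(1/(T + n(-8))) = 5595 - (51 + 1/(-14 - 8)) = 5595 - (51 + 1/(-22)) = 5595 - (51 - 1/22) = 5595 - 1*1121/22 = 5595 - 1121/22 = 121969/22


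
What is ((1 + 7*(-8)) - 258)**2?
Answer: 97969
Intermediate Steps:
((1 + 7*(-8)) - 258)**2 = ((1 - 56) - 258)**2 = (-55 - 258)**2 = (-313)**2 = 97969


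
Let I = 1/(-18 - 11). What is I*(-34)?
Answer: 34/29 ≈ 1.1724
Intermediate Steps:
I = -1/29 (I = 1/(-29) = -1/29 ≈ -0.034483)
I*(-34) = -1/29*(-34) = 34/29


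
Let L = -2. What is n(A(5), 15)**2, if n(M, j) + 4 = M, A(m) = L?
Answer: 36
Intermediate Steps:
A(m) = -2
n(M, j) = -4 + M
n(A(5), 15)**2 = (-4 - 2)**2 = (-6)**2 = 36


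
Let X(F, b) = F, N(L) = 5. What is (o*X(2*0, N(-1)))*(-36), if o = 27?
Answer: 0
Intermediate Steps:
(o*X(2*0, N(-1)))*(-36) = (27*(2*0))*(-36) = (27*0)*(-36) = 0*(-36) = 0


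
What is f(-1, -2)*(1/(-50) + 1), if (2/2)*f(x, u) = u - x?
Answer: -49/50 ≈ -0.98000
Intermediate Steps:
f(x, u) = u - x
f(-1, -2)*(1/(-50) + 1) = (-2 - 1*(-1))*(1/(-50) + 1) = (-2 + 1)*(-1/50 + 1) = -1*49/50 = -49/50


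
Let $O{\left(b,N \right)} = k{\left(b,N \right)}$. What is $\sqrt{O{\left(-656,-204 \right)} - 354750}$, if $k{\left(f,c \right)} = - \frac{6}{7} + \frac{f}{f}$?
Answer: $\frac{i \sqrt{17382743}}{7} \approx 595.61 i$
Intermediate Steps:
$k{\left(f,c \right)} = \frac{1}{7}$ ($k{\left(f,c \right)} = \left(-6\right) \frac{1}{7} + 1 = - \frac{6}{7} + 1 = \frac{1}{7}$)
$O{\left(b,N \right)} = \frac{1}{7}$
$\sqrt{O{\left(-656,-204 \right)} - 354750} = \sqrt{\frac{1}{7} - 354750} = \sqrt{- \frac{2483249}{7}} = \frac{i \sqrt{17382743}}{7}$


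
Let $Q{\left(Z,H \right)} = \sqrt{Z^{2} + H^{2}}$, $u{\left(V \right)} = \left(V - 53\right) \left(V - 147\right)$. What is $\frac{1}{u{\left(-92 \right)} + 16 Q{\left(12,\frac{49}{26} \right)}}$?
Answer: $\frac{1171339}{40591476309} - \frac{104 \sqrt{99745}}{202957381545} \approx 2.8695 \cdot 10^{-5}$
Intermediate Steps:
$u{\left(V \right)} = \left(-147 + V\right) \left(-53 + V\right)$ ($u{\left(V \right)} = \left(-53 + V\right) \left(-147 + V\right) = \left(-147 + V\right) \left(-53 + V\right)$)
$Q{\left(Z,H \right)} = \sqrt{H^{2} + Z^{2}}$
$\frac{1}{u{\left(-92 \right)} + 16 Q{\left(12,\frac{49}{26} \right)}} = \frac{1}{\left(7791 + \left(-92\right)^{2} - -18400\right) + 16 \sqrt{\left(\frac{49}{26}\right)^{2} + 12^{2}}} = \frac{1}{\left(7791 + 8464 + 18400\right) + 16 \sqrt{\left(49 \cdot \frac{1}{26}\right)^{2} + 144}} = \frac{1}{34655 + 16 \sqrt{\left(\frac{49}{26}\right)^{2} + 144}} = \frac{1}{34655 + 16 \sqrt{\frac{2401}{676} + 144}} = \frac{1}{34655 + 16 \sqrt{\frac{99745}{676}}} = \frac{1}{34655 + 16 \frac{\sqrt{99745}}{26}} = \frac{1}{34655 + \frac{8 \sqrt{99745}}{13}}$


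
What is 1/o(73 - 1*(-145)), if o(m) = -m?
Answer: -1/218 ≈ -0.0045872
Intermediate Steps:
1/o(73 - 1*(-145)) = 1/(-(73 - 1*(-145))) = 1/(-(73 + 145)) = 1/(-1*218) = 1/(-218) = -1/218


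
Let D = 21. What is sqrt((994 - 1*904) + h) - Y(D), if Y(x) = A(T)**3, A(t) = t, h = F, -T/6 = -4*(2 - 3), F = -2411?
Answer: 13824 + I*sqrt(2321) ≈ 13824.0 + 48.177*I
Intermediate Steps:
T = -24 (T = -(-24)*(2 - 3) = -(-24)*(-1) = -6*4 = -24)
h = -2411
Y(x) = -13824 (Y(x) = (-24)**3 = -13824)
sqrt((994 - 1*904) + h) - Y(D) = sqrt((994 - 1*904) - 2411) - 1*(-13824) = sqrt((994 - 904) - 2411) + 13824 = sqrt(90 - 2411) + 13824 = sqrt(-2321) + 13824 = I*sqrt(2321) + 13824 = 13824 + I*sqrt(2321)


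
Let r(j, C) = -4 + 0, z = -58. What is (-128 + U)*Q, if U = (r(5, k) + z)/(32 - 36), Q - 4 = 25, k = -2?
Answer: -6525/2 ≈ -3262.5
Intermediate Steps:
r(j, C) = -4
Q = 29 (Q = 4 + 25 = 29)
U = 31/2 (U = (-4 - 58)/(32 - 36) = -62/(-4) = -62*(-1/4) = 31/2 ≈ 15.500)
(-128 + U)*Q = (-128 + 31/2)*29 = -225/2*29 = -6525/2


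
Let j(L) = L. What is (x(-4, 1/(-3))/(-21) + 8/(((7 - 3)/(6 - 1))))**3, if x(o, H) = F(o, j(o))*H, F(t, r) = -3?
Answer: 9129329/9261 ≈ 985.78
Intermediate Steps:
x(o, H) = -3*H
(x(-4, 1/(-3))/(-21) + 8/(((7 - 3)/(6 - 1))))**3 = (-3/(-3)/(-21) + 8/(((7 - 3)/(6 - 1))))**3 = (-3*(-1/3)*(-1/21) + 8/((4/5)))**3 = (1*(-1/21) + 8/((4*(1/5))))**3 = (-1/21 + 8/(4/5))**3 = (-1/21 + 8*(5/4))**3 = (-1/21 + 10)**3 = (209/21)**3 = 9129329/9261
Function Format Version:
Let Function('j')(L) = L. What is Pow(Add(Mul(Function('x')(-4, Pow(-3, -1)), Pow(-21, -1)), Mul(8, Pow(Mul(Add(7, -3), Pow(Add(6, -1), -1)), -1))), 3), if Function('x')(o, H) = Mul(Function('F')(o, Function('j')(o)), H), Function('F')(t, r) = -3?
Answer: Rational(9129329, 9261) ≈ 985.78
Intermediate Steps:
Function('x')(o, H) = Mul(-3, H)
Pow(Add(Mul(Function('x')(-4, Pow(-3, -1)), Pow(-21, -1)), Mul(8, Pow(Mul(Add(7, -3), Pow(Add(6, -1), -1)), -1))), 3) = Pow(Add(Mul(Mul(-3, Pow(-3, -1)), Pow(-21, -1)), Mul(8, Pow(Mul(Add(7, -3), Pow(Add(6, -1), -1)), -1))), 3) = Pow(Add(Mul(Mul(-3, Rational(-1, 3)), Rational(-1, 21)), Mul(8, Pow(Mul(4, Pow(5, -1)), -1))), 3) = Pow(Add(Mul(1, Rational(-1, 21)), Mul(8, Pow(Mul(4, Rational(1, 5)), -1))), 3) = Pow(Add(Rational(-1, 21), Mul(8, Pow(Rational(4, 5), -1))), 3) = Pow(Add(Rational(-1, 21), Mul(8, Rational(5, 4))), 3) = Pow(Add(Rational(-1, 21), 10), 3) = Pow(Rational(209, 21), 3) = Rational(9129329, 9261)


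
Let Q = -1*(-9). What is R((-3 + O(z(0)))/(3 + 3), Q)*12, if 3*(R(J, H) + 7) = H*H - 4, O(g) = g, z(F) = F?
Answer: 224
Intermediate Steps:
Q = 9
R(J, H) = -25/3 + H**2/3 (R(J, H) = -7 + (H*H - 4)/3 = -7 + (H**2 - 4)/3 = -7 + (-4 + H**2)/3 = -7 + (-4/3 + H**2/3) = -25/3 + H**2/3)
R((-3 + O(z(0)))/(3 + 3), Q)*12 = (-25/3 + (1/3)*9**2)*12 = (-25/3 + (1/3)*81)*12 = (-25/3 + 27)*12 = (56/3)*12 = 224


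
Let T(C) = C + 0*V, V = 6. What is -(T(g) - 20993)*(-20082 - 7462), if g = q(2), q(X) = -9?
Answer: -578479088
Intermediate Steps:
g = -9
T(C) = C (T(C) = C + 0*6 = C + 0 = C)
-(T(g) - 20993)*(-20082 - 7462) = -(-9 - 20993)*(-20082 - 7462) = -(-21002)*(-27544) = -1*578479088 = -578479088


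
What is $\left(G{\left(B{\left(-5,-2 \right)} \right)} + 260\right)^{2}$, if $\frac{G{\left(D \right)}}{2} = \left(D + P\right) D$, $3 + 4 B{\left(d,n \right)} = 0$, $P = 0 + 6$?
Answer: $\frac{4068289}{64} \approx 63567.0$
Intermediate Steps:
$P = 6$
$B{\left(d,n \right)} = - \frac{3}{4}$ ($B{\left(d,n \right)} = - \frac{3}{4} + \frac{1}{4} \cdot 0 = - \frac{3}{4} + 0 = - \frac{3}{4}$)
$G{\left(D \right)} = 2 D \left(6 + D\right)$ ($G{\left(D \right)} = 2 \left(D + 6\right) D = 2 \left(6 + D\right) D = 2 D \left(6 + D\right)$)
$\left(G{\left(B{\left(-5,-2 \right)} \right)} + 260\right)^{2} = \left(2 \left(- \frac{3}{4}\right) \left(6 - \frac{3}{4}\right) + 260\right)^{2} = \left(2 \left(- \frac{3}{4}\right) \frac{21}{4} + 260\right)^{2} = \left(- \frac{63}{8} + 260\right)^{2} = \left(\frac{2017}{8}\right)^{2} = \frac{4068289}{64}$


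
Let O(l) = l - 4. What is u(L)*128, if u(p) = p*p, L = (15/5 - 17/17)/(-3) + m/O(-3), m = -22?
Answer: 346112/441 ≈ 784.83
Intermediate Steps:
O(l) = -4 + l
L = 52/21 (L = (15/5 - 17/17)/(-3) - 22/(-4 - 3) = (15*(1/5) - 17*1/17)*(-1/3) - 22/(-7) = (3 - 1)*(-1/3) - 22*(-1/7) = 2*(-1/3) + 22/7 = -2/3 + 22/7 = 52/21 ≈ 2.4762)
u(p) = p**2
u(L)*128 = (52/21)**2*128 = (2704/441)*128 = 346112/441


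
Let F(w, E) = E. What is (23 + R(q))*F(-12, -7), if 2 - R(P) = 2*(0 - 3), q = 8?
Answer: -217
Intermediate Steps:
R(P) = 8 (R(P) = 2 - 2*(0 - 3) = 2 - 2*(-3) = 2 - 1*(-6) = 2 + 6 = 8)
(23 + R(q))*F(-12, -7) = (23 + 8)*(-7) = 31*(-7) = -217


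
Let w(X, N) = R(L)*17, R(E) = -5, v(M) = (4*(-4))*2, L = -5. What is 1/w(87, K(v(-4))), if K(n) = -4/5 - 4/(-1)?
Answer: -1/85 ≈ -0.011765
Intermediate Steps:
v(M) = -32 (v(M) = -16*2 = -32)
K(n) = 16/5 (K(n) = -4*⅕ - 4*(-1) = -⅘ + 4 = 16/5)
w(X, N) = -85 (w(X, N) = -5*17 = -85)
1/w(87, K(v(-4))) = 1/(-85) = -1/85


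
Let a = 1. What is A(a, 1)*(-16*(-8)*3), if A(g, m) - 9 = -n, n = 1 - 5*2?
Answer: 6912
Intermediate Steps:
n = -9 (n = 1 - 10 = -9)
A(g, m) = 18 (A(g, m) = 9 - 1*(-9) = 9 + 9 = 18)
A(a, 1)*(-16*(-8)*3) = 18*(-16*(-8)*3) = 18*(128*3) = 18*384 = 6912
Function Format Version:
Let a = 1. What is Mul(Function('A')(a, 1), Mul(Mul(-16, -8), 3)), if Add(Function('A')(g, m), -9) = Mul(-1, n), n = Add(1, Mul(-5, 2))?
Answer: 6912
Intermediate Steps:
n = -9 (n = Add(1, -10) = -9)
Function('A')(g, m) = 18 (Function('A')(g, m) = Add(9, Mul(-1, -9)) = Add(9, 9) = 18)
Mul(Function('A')(a, 1), Mul(Mul(-16, -8), 3)) = Mul(18, Mul(Mul(-16, -8), 3)) = Mul(18, Mul(128, 3)) = Mul(18, 384) = 6912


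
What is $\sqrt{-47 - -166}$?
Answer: $\sqrt{119} \approx 10.909$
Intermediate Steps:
$\sqrt{-47 - -166} = \sqrt{-47 + 166} = \sqrt{119}$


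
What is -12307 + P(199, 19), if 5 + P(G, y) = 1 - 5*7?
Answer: -12346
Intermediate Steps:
P(G, y) = -39 (P(G, y) = -5 + (1 - 5*7) = -5 + (1 - 35) = -5 - 34 = -39)
-12307 + P(199, 19) = -12307 - 39 = -12346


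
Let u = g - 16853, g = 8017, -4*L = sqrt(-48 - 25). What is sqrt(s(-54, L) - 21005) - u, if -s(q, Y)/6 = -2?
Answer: 8836 + I*sqrt(20993) ≈ 8836.0 + 144.89*I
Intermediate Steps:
L = -I*sqrt(73)/4 (L = -sqrt(-48 - 25)/4 = -I*sqrt(73)/4 ≈ -2.136*I)
s(q, Y) = 12 (s(q, Y) = -6*(-2) = 12)
u = -8836 (u = 8017 - 16853 = -8836)
sqrt(s(-54, L) - 21005) - u = sqrt(12 - 21005) - 1*(-8836) = sqrt(-20993) + 8836 = I*sqrt(20993) + 8836 = 8836 + I*sqrt(20993)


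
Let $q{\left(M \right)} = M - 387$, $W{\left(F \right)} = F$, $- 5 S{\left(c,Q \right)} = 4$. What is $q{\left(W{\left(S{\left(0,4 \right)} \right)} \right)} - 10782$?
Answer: $- \frac{55849}{5} \approx -11170.0$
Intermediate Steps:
$S{\left(c,Q \right)} = - \frac{4}{5}$ ($S{\left(c,Q \right)} = \left(- \frac{1}{5}\right) 4 = - \frac{4}{5}$)
$q{\left(M \right)} = -387 + M$
$q{\left(W{\left(S{\left(0,4 \right)} \right)} \right)} - 10782 = \left(-387 - \frac{4}{5}\right) - 10782 = - \frac{1939}{5} - 10782 = - \frac{55849}{5}$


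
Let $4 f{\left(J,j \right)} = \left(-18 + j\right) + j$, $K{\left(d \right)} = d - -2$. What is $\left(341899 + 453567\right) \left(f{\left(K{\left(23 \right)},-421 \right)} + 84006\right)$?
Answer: $66652891606$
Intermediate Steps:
$K{\left(d \right)} = 2 + d$ ($K{\left(d \right)} = d + 2 = 2 + d$)
$f{\left(J,j \right)} = - \frac{9}{2} + \frac{j}{2}$ ($f{\left(J,j \right)} = \frac{\left(-18 + j\right) + j}{4} = \frac{-18 + 2 j}{4} = - \frac{9}{2} + \frac{j}{2}$)
$\left(341899 + 453567\right) \left(f{\left(K{\left(23 \right)},-421 \right)} + 84006\right) = \left(341899 + 453567\right) \left(\left(- \frac{9}{2} + \frac{1}{2} \left(-421\right)\right) + 84006\right) = 795466 \left(\left(- \frac{9}{2} - \frac{421}{2}\right) + 84006\right) = 795466 \left(-215 + 84006\right) = 795466 \cdot 83791 = 66652891606$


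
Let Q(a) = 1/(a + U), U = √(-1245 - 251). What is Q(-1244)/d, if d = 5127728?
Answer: -311/1985753689824 - I*√374/3971507379648 ≈ -1.5662e-10 - 4.8695e-12*I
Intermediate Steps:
U = 2*I*√374 (U = √(-1496) = 2*I*√374 ≈ 38.678*I)
Q(a) = 1/(a + 2*I*√374)
Q(-1244)/d = 1/(-1244 + 2*I*√374*5127728) = (1/5127728)/(-1244 + 2*I*√374) = 1/(5127728*(-1244 + 2*I*√374))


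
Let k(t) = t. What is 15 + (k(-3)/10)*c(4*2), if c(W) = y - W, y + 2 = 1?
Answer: 177/10 ≈ 17.700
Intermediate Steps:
y = -1 (y = -2 + 1 = -1)
c(W) = -1 - W
15 + (k(-3)/10)*c(4*2) = 15 + (-3/10)*(-1 - 4*2) = 15 + (-3*⅒)*(-1 - 1*8) = 15 - 3*(-1 - 8)/10 = 15 - 3/10*(-9) = 15 + 27/10 = 177/10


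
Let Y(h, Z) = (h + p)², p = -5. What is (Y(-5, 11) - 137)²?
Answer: 1369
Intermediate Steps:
Y(h, Z) = (-5 + h)² (Y(h, Z) = (h - 5)² = (-5 + h)²)
(Y(-5, 11) - 137)² = ((-5 - 5)² - 137)² = ((-10)² - 137)² = (100 - 137)² = (-37)² = 1369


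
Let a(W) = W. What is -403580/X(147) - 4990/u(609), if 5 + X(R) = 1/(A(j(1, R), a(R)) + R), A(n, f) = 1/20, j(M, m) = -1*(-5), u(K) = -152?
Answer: 18048645271/223212 ≈ 80859.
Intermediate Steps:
j(M, m) = 5
A(n, f) = 1/20
X(R) = -5 + 1/(1/20 + R)
-403580/X(147) - 4990/u(609) = -403580*(1 + 20*147)/(5*(3 - 20*147)) - 4990/(-152) = -403580*(1 + 2940)/(5*(3 - 2940)) - 4990*(-1/152) = -403580/(5*(-2937)/2941) + 2495/76 = -403580/(5*(1/2941)*(-2937)) + 2495/76 = -403580/(-14685/2941) + 2495/76 = -403580*(-2941/14685) + 2495/76 = 237385756/2937 + 2495/76 = 18048645271/223212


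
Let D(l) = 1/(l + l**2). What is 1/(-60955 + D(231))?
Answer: -53592/3266700359 ≈ -1.6406e-5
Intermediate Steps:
1/(-60955 + D(231)) = 1/(-60955 + 1/(231*(1 + 231))) = 1/(-60955 + (1/231)/232) = 1/(-60955 + (1/231)*(1/232)) = 1/(-60955 + 1/53592) = 1/(-3266700359/53592) = -53592/3266700359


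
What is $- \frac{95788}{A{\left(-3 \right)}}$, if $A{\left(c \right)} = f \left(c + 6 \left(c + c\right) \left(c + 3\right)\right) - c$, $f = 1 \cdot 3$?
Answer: $\frac{47894}{3} \approx 15965.0$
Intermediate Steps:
$f = 3$
$A{\left(c \right)} = 2 c + 36 c \left(3 + c\right)$ ($A{\left(c \right)} = 3 \left(c + 6 \left(c + c\right) \left(c + 3\right)\right) - c = 3 \left(c + 6 \cdot 2 c \left(3 + c\right)\right) - c = 3 \left(c + 12 c \left(3 + c\right)\right) - c = \left(3 c + 36 c \left(3 + c\right)\right) - c = 2 c + 36 c \left(3 + c\right)$)
$- \frac{95788}{A{\left(-3 \right)}} = - \frac{95788}{2 \left(-3\right) \left(55 + 18 \left(-3\right)\right)} = - \frac{95788}{2 \left(-3\right) \left(55 - 54\right)} = - \frac{95788}{2 \left(-3\right) 1} = - \frac{95788}{-6} = \left(-95788\right) \left(- \frac{1}{6}\right) = \frac{47894}{3}$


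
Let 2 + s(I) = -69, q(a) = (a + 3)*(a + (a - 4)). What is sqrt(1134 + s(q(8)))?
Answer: sqrt(1063) ≈ 32.604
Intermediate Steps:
q(a) = (-4 + 2*a)*(3 + a) (q(a) = (3 + a)*(a + (-4 + a)) = (3 + a)*(-4 + 2*a) = (-4 + 2*a)*(3 + a))
s(I) = -71 (s(I) = -2 - 69 = -71)
sqrt(1134 + s(q(8))) = sqrt(1134 - 71) = sqrt(1063)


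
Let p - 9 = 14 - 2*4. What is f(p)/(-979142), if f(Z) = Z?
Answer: -15/979142 ≈ -1.5320e-5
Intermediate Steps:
p = 15 (p = 9 + (14 - 2*4) = 9 + (14 - 8) = 9 + 6 = 15)
f(p)/(-979142) = 15/(-979142) = 15*(-1/979142) = -15/979142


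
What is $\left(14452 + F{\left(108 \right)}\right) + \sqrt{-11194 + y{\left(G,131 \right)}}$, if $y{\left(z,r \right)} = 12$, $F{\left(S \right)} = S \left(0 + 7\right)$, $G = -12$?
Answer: $15208 + i \sqrt{11182} \approx 15208.0 + 105.74 i$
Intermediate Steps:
$F{\left(S \right)} = 7 S$ ($F{\left(S \right)} = S 7 = 7 S$)
$\left(14452 + F{\left(108 \right)}\right) + \sqrt{-11194 + y{\left(G,131 \right)}} = \left(14452 + 7 \cdot 108\right) + \sqrt{-11194 + 12} = \left(14452 + 756\right) + \sqrt{-11182} = 15208 + i \sqrt{11182}$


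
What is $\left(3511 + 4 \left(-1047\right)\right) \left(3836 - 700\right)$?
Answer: $-2123072$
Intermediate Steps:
$\left(3511 + 4 \left(-1047\right)\right) \left(3836 - 700\right) = \left(3511 - 4188\right) 3136 = \left(-677\right) 3136 = -2123072$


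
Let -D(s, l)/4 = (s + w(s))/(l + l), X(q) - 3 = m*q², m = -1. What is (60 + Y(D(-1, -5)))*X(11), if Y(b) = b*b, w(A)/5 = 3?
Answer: -269512/25 ≈ -10780.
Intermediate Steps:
w(A) = 15 (w(A) = 5*3 = 15)
X(q) = 3 - q²
D(s, l) = -2*(15 + s)/l (D(s, l) = -4*(s + 15)/(l + l) = -4*(15 + s)/(2*l) = -4*(15 + s)*1/(2*l) = -2*(15 + s)/l)
Y(b) = b²
(60 + Y(D(-1, -5)))*X(11) = (60 + (2*(-15 - 1*(-1))/(-5))²)*(3 - 1*11²) = (60 + (2*(-⅕)*(-15 + 1))²)*(3 - 1*121) = (60 + (2*(-⅕)*(-14))²)*(3 - 121) = (60 + (28/5)²)*(-118) = (60 + 784/25)*(-118) = (2284/25)*(-118) = -269512/25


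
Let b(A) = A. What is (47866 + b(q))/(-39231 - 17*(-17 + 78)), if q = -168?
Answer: -23849/20134 ≈ -1.1845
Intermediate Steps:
(47866 + b(q))/(-39231 - 17*(-17 + 78)) = (47866 - 168)/(-39231 - 17*(-17 + 78)) = 47698/(-39231 - 17*61) = 47698/(-39231 - 1037) = 47698/(-40268) = 47698*(-1/40268) = -23849/20134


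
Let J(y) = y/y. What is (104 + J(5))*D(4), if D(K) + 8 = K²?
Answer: 840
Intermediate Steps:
J(y) = 1
D(K) = -8 + K²
(104 + J(5))*D(4) = (104 + 1)*(-8 + 4²) = 105*(-8 + 16) = 105*8 = 840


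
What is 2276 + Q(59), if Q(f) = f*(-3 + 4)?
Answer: 2335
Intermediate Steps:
Q(f) = f (Q(f) = f*1 = f)
2276 + Q(59) = 2276 + 59 = 2335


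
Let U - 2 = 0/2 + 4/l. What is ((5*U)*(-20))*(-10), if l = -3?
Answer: 2000/3 ≈ 666.67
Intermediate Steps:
U = ⅔ (U = 2 + (0/2 + 4/(-3)) = 2 + (0*(½) + 4*(-⅓)) = 2 + (0 - 4/3) = 2 - 4/3 = ⅔ ≈ 0.66667)
((5*U)*(-20))*(-10) = ((5*(⅔))*(-20))*(-10) = ((10/3)*(-20))*(-10) = -200/3*(-10) = 2000/3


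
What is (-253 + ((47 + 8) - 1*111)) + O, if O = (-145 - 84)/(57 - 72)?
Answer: -4406/15 ≈ -293.73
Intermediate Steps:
O = 229/15 (O = -229/(-15) = -229*(-1/15) = 229/15 ≈ 15.267)
(-253 + ((47 + 8) - 1*111)) + O = (-253 + ((47 + 8) - 1*111)) + 229/15 = (-253 + (55 - 111)) + 229/15 = (-253 - 56) + 229/15 = -309 + 229/15 = -4406/15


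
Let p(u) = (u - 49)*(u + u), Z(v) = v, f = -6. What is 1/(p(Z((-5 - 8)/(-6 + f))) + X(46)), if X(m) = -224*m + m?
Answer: -72/746051 ≈ -9.6508e-5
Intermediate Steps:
X(m) = -223*m
p(u) = 2*u*(-49 + u) (p(u) = (-49 + u)*(2*u) = 2*u*(-49 + u))
1/(p(Z((-5 - 8)/(-6 + f))) + X(46)) = 1/(2*((-5 - 8)/(-6 - 6))*(-49 + (-5 - 8)/(-6 - 6)) - 223*46) = 1/(2*(-13/(-12))*(-49 - 13/(-12)) - 10258) = 1/(2*(-13*(-1/12))*(-49 - 13*(-1/12)) - 10258) = 1/(2*(13/12)*(-49 + 13/12) - 10258) = 1/(2*(13/12)*(-575/12) - 10258) = 1/(-7475/72 - 10258) = 1/(-746051/72) = -72/746051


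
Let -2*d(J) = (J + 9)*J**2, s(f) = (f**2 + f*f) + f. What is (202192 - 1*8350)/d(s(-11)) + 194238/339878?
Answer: 3511757/6488580 ≈ 0.54122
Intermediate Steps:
s(f) = f + 2*f**2 (s(f) = (f**2 + f**2) + f = 2*f**2 + f = f + 2*f**2)
d(J) = -J**2*(9 + J)/2 (d(J) = -(J + 9)*J**2/2 = -(9 + J)*J**2/2 = -J**2*(9 + J)/2)
(202192 - 1*8350)/d(s(-11)) + 194238/339878 = (202192 - 1*8350)/(((-11*(1 + 2*(-11)))**2*(-9 - (-11)*(1 + 2*(-11)))/2)) + 194238/339878 = (202192 - 8350)/(((-11*(1 - 22))**2*(-9 - (-11)*(1 - 22))/2)) + 194238*(1/339878) = 193842/(((-11*(-21))**2*(-9 - (-11)*(-21))/2)) + 8829/15449 = 193842/(((1/2)*231**2*(-9 - 1*231))) + 8829/15449 = 193842/(((1/2)*53361*(-9 - 231))) + 8829/15449 = 193842/(((1/2)*53361*(-240))) + 8829/15449 = 193842/(-6403320) + 8829/15449 = 193842*(-1/6403320) + 8829/15449 = -89/2940 + 8829/15449 = 3511757/6488580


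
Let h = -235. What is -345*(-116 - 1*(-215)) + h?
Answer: -34390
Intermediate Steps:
-345*(-116 - 1*(-215)) + h = -345*(-116 - 1*(-215)) - 235 = -345*(-116 + 215) - 235 = -345*99 - 235 = -34155 - 235 = -34390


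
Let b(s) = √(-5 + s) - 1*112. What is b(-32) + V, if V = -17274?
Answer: -17386 + I*√37 ≈ -17386.0 + 6.0828*I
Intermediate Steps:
b(s) = -112 + √(-5 + s) (b(s) = √(-5 + s) - 112 = -112 + √(-5 + s))
b(-32) + V = (-112 + √(-5 - 32)) - 17274 = (-112 + √(-37)) - 17274 = (-112 + I*√37) - 17274 = -17386 + I*√37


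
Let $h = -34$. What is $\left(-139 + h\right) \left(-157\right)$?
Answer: $27161$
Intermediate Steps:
$\left(-139 + h\right) \left(-157\right) = \left(-139 - 34\right) \left(-157\right) = \left(-173\right) \left(-157\right) = 27161$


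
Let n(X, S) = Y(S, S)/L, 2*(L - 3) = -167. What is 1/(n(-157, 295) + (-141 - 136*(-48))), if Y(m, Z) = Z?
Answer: 161/1027717 ≈ 0.00015666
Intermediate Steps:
L = -161/2 (L = 3 + (1/2)*(-167) = 3 - 167/2 = -161/2 ≈ -80.500)
n(X, S) = -2*S/161 (n(X, S) = S/(-161/2) = S*(-2/161) = -2*S/161)
1/(n(-157, 295) + (-141 - 136*(-48))) = 1/(-2/161*295 + (-141 - 136*(-48))) = 1/(-590/161 + (-141 + 6528)) = 1/(-590/161 + 6387) = 1/(1027717/161) = 161/1027717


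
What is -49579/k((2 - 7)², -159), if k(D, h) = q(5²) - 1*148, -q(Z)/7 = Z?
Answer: 49579/323 ≈ 153.50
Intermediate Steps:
q(Z) = -7*Z
k(D, h) = -323 (k(D, h) = -7*5² - 1*148 = -7*25 - 148 = -175 - 148 = -323)
-49579/k((2 - 7)², -159) = -49579/(-323) = -49579*(-1/323) = 49579/323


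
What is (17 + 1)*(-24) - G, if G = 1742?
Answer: -2174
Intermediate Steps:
(17 + 1)*(-24) - G = (17 + 1)*(-24) - 1*1742 = 18*(-24) - 1742 = -432 - 1742 = -2174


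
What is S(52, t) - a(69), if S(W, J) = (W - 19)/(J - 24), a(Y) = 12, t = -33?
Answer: -239/19 ≈ -12.579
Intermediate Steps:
S(W, J) = (-19 + W)/(-24 + J)
S(52, t) - a(69) = (-19 + 52)/(-24 - 33) - 1*12 = 33/(-57) - 12 = -1/57*33 - 12 = -11/19 - 12 = -239/19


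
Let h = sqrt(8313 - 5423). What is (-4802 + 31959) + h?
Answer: 27157 + 17*sqrt(10) ≈ 27211.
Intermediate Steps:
h = 17*sqrt(10) (h = sqrt(2890) = 17*sqrt(10) ≈ 53.759)
(-4802 + 31959) + h = (-4802 + 31959) + 17*sqrt(10) = 27157 + 17*sqrt(10)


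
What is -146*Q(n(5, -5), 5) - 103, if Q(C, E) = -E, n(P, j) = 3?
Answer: 627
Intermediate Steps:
-146*Q(n(5, -5), 5) - 103 = -(-146)*5 - 103 = -146*(-5) - 103 = 730 - 103 = 627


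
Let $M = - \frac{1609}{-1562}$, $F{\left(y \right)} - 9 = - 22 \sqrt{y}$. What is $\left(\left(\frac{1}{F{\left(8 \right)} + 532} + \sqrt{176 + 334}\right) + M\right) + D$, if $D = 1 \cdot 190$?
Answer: $\frac{86178273743}{451119658} + \sqrt{510} + \frac{44 \sqrt{2}}{288809} \approx 213.62$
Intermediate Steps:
$F{\left(y \right)} = 9 - 22 \sqrt{y}$
$M = \frac{1609}{1562}$ ($M = \left(-1609\right) \left(- \frac{1}{1562}\right) = \frac{1609}{1562} \approx 1.0301$)
$D = 190$
$\left(\left(\frac{1}{F{\left(8 \right)} + 532} + \sqrt{176 + 334}\right) + M\right) + D = \left(\left(\frac{1}{\left(9 - 22 \sqrt{8}\right) + 532} + \sqrt{176 + 334}\right) + \frac{1609}{1562}\right) + 190 = \left(\left(\frac{1}{\left(9 - 22 \cdot 2 \sqrt{2}\right) + 532} + \sqrt{510}\right) + \frac{1609}{1562}\right) + 190 = \left(\left(\frac{1}{\left(9 - 44 \sqrt{2}\right) + 532} + \sqrt{510}\right) + \frac{1609}{1562}\right) + 190 = \left(\left(\frac{1}{541 - 44 \sqrt{2}} + \sqrt{510}\right) + \frac{1609}{1562}\right) + 190 = \left(\left(\sqrt{510} + \frac{1}{541 - 44 \sqrt{2}}\right) + \frac{1609}{1562}\right) + 190 = \left(\frac{1609}{1562} + \sqrt{510} + \frac{1}{541 - 44 \sqrt{2}}\right) + 190 = \frac{298389}{1562} + \sqrt{510} + \frac{1}{541 - 44 \sqrt{2}}$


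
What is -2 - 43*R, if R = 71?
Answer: -3055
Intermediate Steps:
-2 - 43*R = -2 - 43*71 = -2 - 3053 = -3055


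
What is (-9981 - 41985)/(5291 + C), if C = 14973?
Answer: -25983/10132 ≈ -2.5644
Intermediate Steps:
(-9981 - 41985)/(5291 + C) = (-9981 - 41985)/(5291 + 14973) = -51966/20264 = -51966*1/20264 = -25983/10132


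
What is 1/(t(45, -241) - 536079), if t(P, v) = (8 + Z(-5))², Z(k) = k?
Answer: -1/536070 ≈ -1.8654e-6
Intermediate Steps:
t(P, v) = 9 (t(P, v) = (8 - 5)² = 3² = 9)
1/(t(45, -241) - 536079) = 1/(9 - 536079) = 1/(-536070) = -1/536070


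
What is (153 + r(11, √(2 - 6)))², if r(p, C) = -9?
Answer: 20736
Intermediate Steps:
(153 + r(11, √(2 - 6)))² = (153 - 9)² = 144² = 20736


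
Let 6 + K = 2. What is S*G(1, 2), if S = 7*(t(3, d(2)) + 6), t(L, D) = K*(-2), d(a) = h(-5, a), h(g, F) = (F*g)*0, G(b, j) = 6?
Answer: 588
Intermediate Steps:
K = -4 (K = -6 + 2 = -4)
h(g, F) = 0
d(a) = 0
t(L, D) = 8 (t(L, D) = -4*(-2) = 8)
S = 98 (S = 7*(8 + 6) = 7*14 = 98)
S*G(1, 2) = 98*6 = 588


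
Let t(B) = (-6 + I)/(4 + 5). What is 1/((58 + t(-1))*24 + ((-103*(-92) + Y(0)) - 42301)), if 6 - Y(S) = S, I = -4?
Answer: -3/94361 ≈ -3.1793e-5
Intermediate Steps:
Y(S) = 6 - S
t(B) = -10/9 (t(B) = (-6 - 4)/(4 + 5) = -10/9)
1/((58 + t(-1))*24 + ((-103*(-92) + Y(0)) - 42301)) = 1/((58 - 10/9)*24 + ((-103*(-92) + (6 - 1*0)) - 42301)) = 1/((512/9)*24 + ((9476 + (6 + 0)) - 42301)) = 1/(4096/3 + ((9476 + 6) - 42301)) = 1/(4096/3 + (9482 - 42301)) = 1/(4096/3 - 32819) = 1/(-94361/3) = -3/94361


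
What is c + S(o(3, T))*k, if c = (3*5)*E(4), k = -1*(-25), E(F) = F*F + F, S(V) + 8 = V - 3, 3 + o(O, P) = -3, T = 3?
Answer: -125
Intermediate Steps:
o(O, P) = -6 (o(O, P) = -3 - 3 = -6)
S(V) = -11 + V (S(V) = -8 + (V - 3) = -8 + (-3 + V) = -11 + V)
E(F) = F + F**2 (E(F) = F**2 + F = F + F**2)
k = 25
c = 300 (c = (3*5)*(4*(1 + 4)) = 15*(4*5) = 15*20 = 300)
c + S(o(3, T))*k = 300 + (-11 - 6)*25 = 300 - 17*25 = 300 - 425 = -125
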